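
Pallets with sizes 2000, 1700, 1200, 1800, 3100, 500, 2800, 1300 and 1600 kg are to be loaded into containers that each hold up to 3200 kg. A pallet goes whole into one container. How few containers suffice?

Total = 3100 + 2800 + 2000 + 1800 + 1700 + 1600 + 1300 + 1200 + 500 = 16000 kg.
Lower bound: ⌈16000/3200⌉ = 5 containers.
A packing using 6 containers:
  container 1: 3100 = 3100
  container 2: 2800 = 2800
  container 3: 2000 + 1200 = 3200
  container 4: 1800 + 1300 = 3100
  container 5: 1700 + 500 = 2200
  container 6: 1600 = 1600
No arrangement into 5 containers stays within capacity, so 6 is optimal.

6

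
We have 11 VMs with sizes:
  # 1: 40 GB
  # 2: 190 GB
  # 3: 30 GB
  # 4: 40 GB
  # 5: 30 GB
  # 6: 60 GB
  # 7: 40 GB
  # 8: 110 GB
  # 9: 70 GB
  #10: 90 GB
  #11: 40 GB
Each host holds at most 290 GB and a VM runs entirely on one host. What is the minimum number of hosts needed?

3

Total = 190 + 110 + 90 + 70 + 60 + 40 + 40 + 40 + 40 + 30 + 30 = 740 GB.
Lower bound: ⌈740/290⌉ = 3 hosts.
A packing using 3 hosts:
  host 1: 190 + 90 = 280
  host 2: 110 + 70 + 60 + 40 = 280
  host 3: 40 + 40 + 40 + 30 + 30 = 180
This matches the lower bound, so 3 is optimal.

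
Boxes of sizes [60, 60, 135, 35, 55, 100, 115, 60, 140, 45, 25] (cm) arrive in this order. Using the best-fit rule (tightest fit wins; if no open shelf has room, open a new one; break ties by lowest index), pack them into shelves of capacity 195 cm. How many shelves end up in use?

5

  60 → shelf 1 (new)  [load 60/195]
  60 → shelf 1  [load 120/195]
  135 → shelf 2 (new)  [load 135/195]
  35 → shelf 2  [load 170/195]
  55 → shelf 1  [load 175/195]
  100 → shelf 3 (new)  [load 100/195]
  115 → shelf 4 (new)  [load 115/195]
  60 → shelf 4  [load 175/195]
  140 → shelf 5 (new)  [load 140/195]
  45 → shelf 5  [load 185/195]
  25 → shelf 2  [load 195/195]
5 shelves opened.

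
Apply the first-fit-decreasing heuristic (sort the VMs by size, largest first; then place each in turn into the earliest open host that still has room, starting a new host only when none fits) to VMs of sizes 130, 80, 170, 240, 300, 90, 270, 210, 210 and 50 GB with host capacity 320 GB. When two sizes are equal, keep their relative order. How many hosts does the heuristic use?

Sorted descending: 300, 270, 240, 210, 210, 170, 130, 90, 80, 50.
  300 → host 1 (new)  [load 300/320]
  270 → host 2 (new)  [load 270/320]
  240 → host 3 (new)  [load 240/320]
  210 → host 4 (new)  [load 210/320]
  210 → host 5 (new)  [load 210/320]
  170 → host 6 (new)  [load 170/320]
  130 → host 6  [load 300/320]
  90 → host 4  [load 300/320]
  80 → host 3  [load 320/320]
  50 → host 2  [load 320/320]
6 hosts opened.

6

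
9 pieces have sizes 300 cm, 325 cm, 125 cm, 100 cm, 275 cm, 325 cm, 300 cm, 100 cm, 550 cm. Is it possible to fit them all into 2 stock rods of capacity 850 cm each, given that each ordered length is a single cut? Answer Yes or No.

No

Total = 2400 cm; ⌈2400/850⌉ = 3.
At least 3 stock rods are required, but only 2 are allowed.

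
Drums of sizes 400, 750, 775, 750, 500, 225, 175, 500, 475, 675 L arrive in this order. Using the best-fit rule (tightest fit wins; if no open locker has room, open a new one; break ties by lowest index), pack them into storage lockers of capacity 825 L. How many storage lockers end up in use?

8

  400 → locker 1 (new)  [load 400/825]
  750 → locker 2 (new)  [load 750/825]
  775 → locker 3 (new)  [load 775/825]
  750 → locker 4 (new)  [load 750/825]
  500 → locker 5 (new)  [load 500/825]
  225 → locker 5  [load 725/825]
  175 → locker 1  [load 575/825]
  500 → locker 6 (new)  [load 500/825]
  475 → locker 7 (new)  [load 475/825]
  675 → locker 8 (new)  [load 675/825]
8 storage lockers opened.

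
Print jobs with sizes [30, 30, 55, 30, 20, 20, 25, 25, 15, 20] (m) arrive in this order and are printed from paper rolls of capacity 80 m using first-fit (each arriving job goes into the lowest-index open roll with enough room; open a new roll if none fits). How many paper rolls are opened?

4

  30 → roll 1 (new)  [load 30/80]
  30 → roll 1  [load 60/80]
  55 → roll 2 (new)  [load 55/80]
  30 → roll 3 (new)  [load 30/80]
  20 → roll 1  [load 80/80]
  20 → roll 2  [load 75/80]
  25 → roll 3  [load 55/80]
  25 → roll 3  [load 80/80]
  15 → roll 4 (new)  [load 15/80]
  20 → roll 4  [load 35/80]
4 paper rolls opened.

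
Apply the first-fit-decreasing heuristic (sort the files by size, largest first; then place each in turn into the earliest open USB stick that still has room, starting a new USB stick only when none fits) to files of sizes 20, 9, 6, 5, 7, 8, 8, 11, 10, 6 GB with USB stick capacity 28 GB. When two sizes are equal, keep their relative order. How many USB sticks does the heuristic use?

4

Sorted descending: 20, 11, 10, 9, 8, 8, 7, 6, 6, 5.
  20 → USB stick 1 (new)  [load 20/28]
  11 → USB stick 2 (new)  [load 11/28]
  10 → USB stick 2  [load 21/28]
  9 → USB stick 3 (new)  [load 9/28]
  8 → USB stick 1  [load 28/28]
  8 → USB stick 3  [load 17/28]
  7 → USB stick 2  [load 28/28]
  6 → USB stick 3  [load 23/28]
  6 → USB stick 4 (new)  [load 6/28]
  5 → USB stick 3  [load 28/28]
4 USB sticks opened.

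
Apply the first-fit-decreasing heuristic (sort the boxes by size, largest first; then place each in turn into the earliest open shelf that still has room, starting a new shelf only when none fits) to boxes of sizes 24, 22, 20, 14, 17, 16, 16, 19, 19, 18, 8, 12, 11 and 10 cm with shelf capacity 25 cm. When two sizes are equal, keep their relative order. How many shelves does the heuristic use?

Sorted descending: 24, 22, 20, 19, 19, 18, 17, 16, 16, 14, 12, 11, 10, 8.
  24 → shelf 1 (new)  [load 24/25]
  22 → shelf 2 (new)  [load 22/25]
  20 → shelf 3 (new)  [load 20/25]
  19 → shelf 4 (new)  [load 19/25]
  19 → shelf 5 (new)  [load 19/25]
  18 → shelf 6 (new)  [load 18/25]
  17 → shelf 7 (new)  [load 17/25]
  16 → shelf 8 (new)  [load 16/25]
  16 → shelf 9 (new)  [load 16/25]
  14 → shelf 10 (new)  [load 14/25]
  12 → shelf 11 (new)  [load 12/25]
  11 → shelf 10  [load 25/25]
  10 → shelf 11  [load 22/25]
  8 → shelf 7  [load 25/25]
11 shelves opened.

11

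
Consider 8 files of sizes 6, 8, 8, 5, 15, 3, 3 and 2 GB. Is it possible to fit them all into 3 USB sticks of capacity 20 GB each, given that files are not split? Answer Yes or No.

A valid assignment using 3 USB sticks:
  USB stick 1: 15 + 5 = 20
  USB stick 2: 8 + 8 + 3 = 19
  USB stick 3: 6 + 3 + 2 = 11
Every load is within 20 GB, so 3 USB sticks suffice.

Yes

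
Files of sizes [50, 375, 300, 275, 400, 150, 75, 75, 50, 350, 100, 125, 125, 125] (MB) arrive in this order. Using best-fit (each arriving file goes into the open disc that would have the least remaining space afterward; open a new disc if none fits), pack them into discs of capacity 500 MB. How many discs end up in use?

6

  50 → disc 1 (new)  [load 50/500]
  375 → disc 1  [load 425/500]
  300 → disc 2 (new)  [load 300/500]
  275 → disc 3 (new)  [load 275/500]
  400 → disc 4 (new)  [load 400/500]
  150 → disc 2  [load 450/500]
  75 → disc 1  [load 500/500]
  75 → disc 4  [load 475/500]
  50 → disc 2  [load 500/500]
  350 → disc 5 (new)  [load 350/500]
  100 → disc 5  [load 450/500]
  125 → disc 3  [load 400/500]
  125 → disc 6 (new)  [load 125/500]
  125 → disc 6  [load 250/500]
6 discs opened.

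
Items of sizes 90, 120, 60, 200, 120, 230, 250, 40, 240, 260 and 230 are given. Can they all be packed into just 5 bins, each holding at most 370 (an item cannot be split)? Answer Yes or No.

No

Total = 1840; ⌈1840/370⌉ = 5.
6 items each exceed half the capacity and cannot share a bin, forcing at least 6 bins.
At least 6 bins are required, but only 5 are allowed.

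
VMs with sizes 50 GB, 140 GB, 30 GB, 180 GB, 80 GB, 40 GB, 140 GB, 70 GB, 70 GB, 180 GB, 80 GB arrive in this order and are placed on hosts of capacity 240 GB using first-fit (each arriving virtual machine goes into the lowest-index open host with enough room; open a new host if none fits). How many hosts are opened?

5

  50 → host 1 (new)  [load 50/240]
  140 → host 1  [load 190/240]
  30 → host 1  [load 220/240]
  180 → host 2 (new)  [load 180/240]
  80 → host 3 (new)  [load 80/240]
  40 → host 2  [load 220/240]
  140 → host 3  [load 220/240]
  70 → host 4 (new)  [load 70/240]
  70 → host 4  [load 140/240]
  180 → host 5 (new)  [load 180/240]
  80 → host 4  [load 220/240]
5 hosts opened.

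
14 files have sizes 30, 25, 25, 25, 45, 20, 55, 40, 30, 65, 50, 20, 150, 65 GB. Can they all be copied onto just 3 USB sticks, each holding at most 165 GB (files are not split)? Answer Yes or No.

No

Total = 645 GB; ⌈645/165⌉ = 4.
At least 4 USB sticks are required, but only 3 are allowed.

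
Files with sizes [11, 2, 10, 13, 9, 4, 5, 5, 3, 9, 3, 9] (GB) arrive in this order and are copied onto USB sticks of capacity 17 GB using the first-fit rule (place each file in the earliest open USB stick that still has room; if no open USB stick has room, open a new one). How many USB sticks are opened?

6

  11 → USB stick 1 (new)  [load 11/17]
  2 → USB stick 1  [load 13/17]
  10 → USB stick 2 (new)  [load 10/17]
  13 → USB stick 3 (new)  [load 13/17]
  9 → USB stick 4 (new)  [load 9/17]
  4 → USB stick 1  [load 17/17]
  5 → USB stick 2  [load 15/17]
  5 → USB stick 4  [load 14/17]
  3 → USB stick 3  [load 16/17]
  9 → USB stick 5 (new)  [load 9/17]
  3 → USB stick 4  [load 17/17]
  9 → USB stick 6 (new)  [load 9/17]
6 USB sticks opened.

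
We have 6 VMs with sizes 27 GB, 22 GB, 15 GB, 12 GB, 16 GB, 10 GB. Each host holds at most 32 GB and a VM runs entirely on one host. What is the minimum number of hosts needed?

4

Total = 27 + 22 + 16 + 15 + 12 + 10 = 102 GB.
Lower bound: ⌈102/32⌉ = 4 hosts.
A packing using 4 hosts:
  host 1: 27 = 27
  host 2: 22 + 10 = 32
  host 3: 16 + 15 = 31
  host 4: 12 = 12
This matches the lower bound, so 4 is optimal.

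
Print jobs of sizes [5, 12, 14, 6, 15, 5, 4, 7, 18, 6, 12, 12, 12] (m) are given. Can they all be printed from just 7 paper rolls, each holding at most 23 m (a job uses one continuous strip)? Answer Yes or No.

Yes

A valid assignment using 7 paper rolls:
  roll 1: 18 + 5 = 23
  roll 2: 15 + 7 = 22
  roll 3: 14 + 6 = 20
  roll 4: 12 + 6 + 5 = 23
  roll 5: 12 + 4 = 16
  roll 6: 12 = 12
  roll 7: 12 = 12
Every load is within 23 m, so 7 paper rolls suffice.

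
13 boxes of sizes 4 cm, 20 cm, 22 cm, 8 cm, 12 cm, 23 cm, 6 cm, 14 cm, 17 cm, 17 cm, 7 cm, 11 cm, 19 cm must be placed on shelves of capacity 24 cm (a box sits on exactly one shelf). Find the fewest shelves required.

Total = 23 + 22 + 20 + 19 + 17 + 17 + 14 + 12 + 11 + 8 + 7 + 6 + 4 = 180 cm.
Lower bound: ⌈180/24⌉ = 8 shelves.
A packing using 8 shelves:
  shelf 1: 23 = 23
  shelf 2: 22 = 22
  shelf 3: 20 + 4 = 24
  shelf 4: 19 = 19
  shelf 5: 17 + 7 = 24
  shelf 6: 17 + 6 = 23
  shelf 7: 14 + 8 = 22
  shelf 8: 12 + 11 = 23
This matches the lower bound, so 8 is optimal.

8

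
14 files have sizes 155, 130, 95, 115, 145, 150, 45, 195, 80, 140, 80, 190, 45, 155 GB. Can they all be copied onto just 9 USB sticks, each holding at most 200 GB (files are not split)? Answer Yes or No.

Total = 1720 GB; ⌈1720/200⌉ = 9.
The bound of 9 does not rule out 9, but exhaustive search shows no assignment into 9 USB sticks of capacity 200 GB exists — the minimum is 10.

No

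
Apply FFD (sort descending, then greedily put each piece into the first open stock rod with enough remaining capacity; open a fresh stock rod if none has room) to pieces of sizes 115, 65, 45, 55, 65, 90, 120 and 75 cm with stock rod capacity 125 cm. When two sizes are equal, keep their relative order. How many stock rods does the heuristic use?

Sorted descending: 120, 115, 90, 75, 65, 65, 55, 45.
  120 → stock rod 1 (new)  [load 120/125]
  115 → stock rod 2 (new)  [load 115/125]
  90 → stock rod 3 (new)  [load 90/125]
  75 → stock rod 4 (new)  [load 75/125]
  65 → stock rod 5 (new)  [load 65/125]
  65 → stock rod 6 (new)  [load 65/125]
  55 → stock rod 5  [load 120/125]
  45 → stock rod 4  [load 120/125]
6 stock rods opened.

6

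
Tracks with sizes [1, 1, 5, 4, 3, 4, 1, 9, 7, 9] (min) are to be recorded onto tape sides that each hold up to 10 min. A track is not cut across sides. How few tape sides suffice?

Total = 9 + 9 + 7 + 5 + 4 + 4 + 3 + 1 + 1 + 1 = 44 min.
Lower bound: ⌈44/10⌉ = 5 tape sides.
A packing using 5 tape sides:
  side 1: 9 + 1 = 10
  side 2: 9 + 1 = 10
  side 3: 7 + 3 = 10
  side 4: 5 + 4 + 1 = 10
  side 5: 4 = 4
This matches the lower bound, so 5 is optimal.

5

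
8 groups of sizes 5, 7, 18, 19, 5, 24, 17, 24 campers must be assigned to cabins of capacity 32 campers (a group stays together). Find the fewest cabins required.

5

Total = 24 + 24 + 19 + 18 + 17 + 7 + 5 + 5 = 119 campers.
Lower bound: ⌈119/32⌉ = 4 cabins.
Also, 5 groups each exceed 16 campers, and no two of those can share a cabin, so at least 5 cabins are needed.
A packing using 5 cabins:
  cabin 1: 24 + 7 = 31
  cabin 2: 24 + 5 = 29
  cabin 3: 19 + 5 = 24
  cabin 4: 18 = 18
  cabin 5: 17 = 17
This matches the lower bound, so 5 is optimal.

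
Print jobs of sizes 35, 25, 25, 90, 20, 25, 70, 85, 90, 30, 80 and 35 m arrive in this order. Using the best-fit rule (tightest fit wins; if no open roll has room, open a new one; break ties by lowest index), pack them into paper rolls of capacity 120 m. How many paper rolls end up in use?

  35 → roll 1 (new)  [load 35/120]
  25 → roll 1  [load 60/120]
  25 → roll 1  [load 85/120]
  90 → roll 2 (new)  [load 90/120]
  20 → roll 2  [load 110/120]
  25 → roll 1  [load 110/120]
  70 → roll 3 (new)  [load 70/120]
  85 → roll 4 (new)  [load 85/120]
  90 → roll 5 (new)  [load 90/120]
  30 → roll 5  [load 120/120]
  80 → roll 6 (new)  [load 80/120]
  35 → roll 4  [load 120/120]
6 paper rolls opened.

6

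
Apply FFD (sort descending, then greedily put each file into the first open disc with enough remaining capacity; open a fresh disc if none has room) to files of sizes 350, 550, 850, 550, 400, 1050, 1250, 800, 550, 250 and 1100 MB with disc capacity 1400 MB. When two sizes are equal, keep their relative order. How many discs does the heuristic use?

6

Sorted descending: 1250, 1100, 1050, 850, 800, 550, 550, 550, 400, 350, 250.
  1250 → disc 1 (new)  [load 1250/1400]
  1100 → disc 2 (new)  [load 1100/1400]
  1050 → disc 3 (new)  [load 1050/1400]
  850 → disc 4 (new)  [load 850/1400]
  800 → disc 5 (new)  [load 800/1400]
  550 → disc 4  [load 1400/1400]
  550 → disc 5  [load 1350/1400]
  550 → disc 6 (new)  [load 550/1400]
  400 → disc 6  [load 950/1400]
  350 → disc 3  [load 1400/1400]
  250 → disc 2  [load 1350/1400]
6 discs opened.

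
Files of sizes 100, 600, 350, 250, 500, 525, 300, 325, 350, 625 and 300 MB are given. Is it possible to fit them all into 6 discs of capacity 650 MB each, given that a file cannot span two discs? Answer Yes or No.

Total = 4225 MB; ⌈4225/650⌉ = 7.
At least 7 discs are required, but only 6 are allowed.

No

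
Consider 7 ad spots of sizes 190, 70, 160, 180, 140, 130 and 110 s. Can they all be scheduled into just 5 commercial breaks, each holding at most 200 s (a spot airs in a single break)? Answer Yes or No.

Total = 980 s; ⌈980/200⌉ = 5.
6 ad spots each exceed half the capacity and cannot share a break, forcing at least 6 commercial breaks.
At least 6 commercial breaks are required, but only 5 are allowed.

No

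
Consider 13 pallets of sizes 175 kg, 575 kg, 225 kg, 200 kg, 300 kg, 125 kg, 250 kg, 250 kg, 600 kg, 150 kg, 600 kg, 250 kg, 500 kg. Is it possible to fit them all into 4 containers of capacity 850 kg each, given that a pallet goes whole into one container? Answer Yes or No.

No

Total = 4200 kg; ⌈4200/850⌉ = 5.
At least 5 containers are required, but only 4 are allowed.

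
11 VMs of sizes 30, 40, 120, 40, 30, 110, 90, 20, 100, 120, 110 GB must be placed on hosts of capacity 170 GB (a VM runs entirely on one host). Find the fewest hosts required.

Total = 120 + 120 + 110 + 110 + 100 + 90 + 40 + 40 + 30 + 30 + 20 = 810 GB.
Lower bound: ⌈810/170⌉ = 5 hosts.
Also, 6 VMs each exceed 85 GB, and no two of those can share a host, so at least 6 hosts are needed.
A packing using 6 hosts:
  host 1: 120 + 40 = 160
  host 2: 120 + 40 = 160
  host 3: 110 + 30 + 30 = 170
  host 4: 110 + 20 = 130
  host 5: 100 = 100
  host 6: 90 = 90
This matches the lower bound, so 6 is optimal.

6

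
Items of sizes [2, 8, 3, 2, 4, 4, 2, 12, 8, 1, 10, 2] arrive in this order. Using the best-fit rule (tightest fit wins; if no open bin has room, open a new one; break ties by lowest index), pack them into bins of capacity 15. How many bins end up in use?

  2 → bin 1 (new)  [load 2/15]
  8 → bin 1  [load 10/15]
  3 → bin 1  [load 13/15]
  2 → bin 1  [load 15/15]
  4 → bin 2 (new)  [load 4/15]
  4 → bin 2  [load 8/15]
  2 → bin 2  [load 10/15]
  12 → bin 3 (new)  [load 12/15]
  8 → bin 4 (new)  [load 8/15]
  1 → bin 3  [load 13/15]
  10 → bin 5 (new)  [load 10/15]
  2 → bin 3  [load 15/15]
5 bins opened.

5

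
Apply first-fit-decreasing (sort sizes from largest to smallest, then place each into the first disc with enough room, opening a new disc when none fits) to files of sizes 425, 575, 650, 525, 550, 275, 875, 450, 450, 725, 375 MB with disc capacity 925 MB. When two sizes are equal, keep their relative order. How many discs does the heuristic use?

Sorted descending: 875, 725, 650, 575, 550, 525, 450, 450, 425, 375, 275.
  875 → disc 1 (new)  [load 875/925]
  725 → disc 2 (new)  [load 725/925]
  650 → disc 3 (new)  [load 650/925]
  575 → disc 4 (new)  [load 575/925]
  550 → disc 5 (new)  [load 550/925]
  525 → disc 6 (new)  [load 525/925]
  450 → disc 7 (new)  [load 450/925]
  450 → disc 7  [load 900/925]
  425 → disc 8 (new)  [load 425/925]
  375 → disc 5  [load 925/925]
  275 → disc 3  [load 925/925]
8 discs opened.

8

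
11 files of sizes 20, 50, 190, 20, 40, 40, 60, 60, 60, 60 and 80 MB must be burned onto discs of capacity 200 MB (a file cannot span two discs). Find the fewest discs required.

4

Total = 190 + 80 + 60 + 60 + 60 + 60 + 50 + 40 + 40 + 20 + 20 = 680 MB.
Lower bound: ⌈680/200⌉ = 4 discs.
A packing using 4 discs:
  disc 1: 190 = 190
  disc 2: 80 + 60 + 60 = 200
  disc 3: 60 + 60 + 50 + 20 = 190
  disc 4: 40 + 40 + 20 = 100
This matches the lower bound, so 4 is optimal.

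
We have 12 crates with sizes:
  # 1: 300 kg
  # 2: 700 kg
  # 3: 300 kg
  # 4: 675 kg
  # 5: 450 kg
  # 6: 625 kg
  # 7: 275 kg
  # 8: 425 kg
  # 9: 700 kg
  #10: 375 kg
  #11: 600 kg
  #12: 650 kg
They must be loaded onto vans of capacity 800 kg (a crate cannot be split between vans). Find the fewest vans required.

9

Total = 700 + 700 + 675 + 650 + 625 + 600 + 450 + 425 + 375 + 300 + 300 + 275 = 6075 kg.
Lower bound: ⌈6075/800⌉ = 8 vans.
A packing using 9 vans:
  van 1: 700 = 700
  van 2: 700 = 700
  van 3: 675 = 675
  van 4: 650 = 650
  van 5: 625 = 625
  van 6: 600 = 600
  van 7: 450 + 300 = 750
  van 8: 425 + 375 = 800
  van 9: 300 + 275 = 575
No arrangement into 8 vans stays within capacity, so 9 is optimal.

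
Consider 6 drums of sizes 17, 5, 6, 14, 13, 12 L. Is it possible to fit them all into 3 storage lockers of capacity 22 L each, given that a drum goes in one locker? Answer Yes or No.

Total = 67 L; ⌈67/22⌉ = 4.
At least 4 storage lockers are required, but only 3 are allowed.

No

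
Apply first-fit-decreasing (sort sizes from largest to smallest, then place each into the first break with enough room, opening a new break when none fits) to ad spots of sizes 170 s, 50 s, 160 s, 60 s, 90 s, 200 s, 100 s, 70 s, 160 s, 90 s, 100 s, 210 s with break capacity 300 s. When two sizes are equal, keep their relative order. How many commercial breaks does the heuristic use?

5

Sorted descending: 210, 200, 170, 160, 160, 100, 100, 90, 90, 70, 60, 50.
  210 → break 1 (new)  [load 210/300]
  200 → break 2 (new)  [load 200/300]
  170 → break 3 (new)  [load 170/300]
  160 → break 4 (new)  [load 160/300]
  160 → break 5 (new)  [load 160/300]
  100 → break 2  [load 300/300]
  100 → break 3  [load 270/300]
  90 → break 1  [load 300/300]
  90 → break 4  [load 250/300]
  70 → break 5  [load 230/300]
  60 → break 5  [load 290/300]
  50 → break 4  [load 300/300]
5 commercial breaks opened.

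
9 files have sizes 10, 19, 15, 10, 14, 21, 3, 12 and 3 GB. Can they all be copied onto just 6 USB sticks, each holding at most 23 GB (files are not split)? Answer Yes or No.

Yes

A valid assignment using 6 USB sticks:
  USB stick 1: 21 = 21
  USB stick 2: 19 + 3 = 22
  USB stick 3: 15 + 3 = 18
  USB stick 4: 14 = 14
  USB stick 5: 12 + 10 = 22
  USB stick 6: 10 = 10
Every load is within 23 GB, so 6 USB sticks suffice.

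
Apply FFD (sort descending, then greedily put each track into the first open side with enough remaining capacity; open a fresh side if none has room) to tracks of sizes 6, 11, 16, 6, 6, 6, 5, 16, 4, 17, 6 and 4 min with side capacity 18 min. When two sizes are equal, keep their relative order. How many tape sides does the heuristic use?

7

Sorted descending: 17, 16, 16, 11, 6, 6, 6, 6, 6, 5, 4, 4.
  17 → side 1 (new)  [load 17/18]
  16 → side 2 (new)  [load 16/18]
  16 → side 3 (new)  [load 16/18]
  11 → side 4 (new)  [load 11/18]
  6 → side 4  [load 17/18]
  6 → side 5 (new)  [load 6/18]
  6 → side 5  [load 12/18]
  6 → side 5  [load 18/18]
  6 → side 6 (new)  [load 6/18]
  5 → side 6  [load 11/18]
  4 → side 6  [load 15/18]
  4 → side 7 (new)  [load 4/18]
7 tape sides opened.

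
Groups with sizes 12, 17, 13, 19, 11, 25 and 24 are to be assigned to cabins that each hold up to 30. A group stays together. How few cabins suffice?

Total = 25 + 24 + 19 + 17 + 13 + 12 + 11 = 121.
Lower bound: ⌈121/30⌉ = 5 cabins.
A packing using 5 cabins:
  cabin 1: 25 = 25
  cabin 2: 24 = 24
  cabin 3: 19 + 11 = 30
  cabin 4: 17 + 13 = 30
  cabin 5: 12 = 12
This matches the lower bound, so 5 is optimal.

5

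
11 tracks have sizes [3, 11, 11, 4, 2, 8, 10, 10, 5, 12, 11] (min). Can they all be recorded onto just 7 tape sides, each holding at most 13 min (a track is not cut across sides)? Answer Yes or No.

No

Total = 87 min; ⌈87/13⌉ = 7.
The bound of 7 does not rule out 7, but exhaustive search shows no assignment into 7 tape sides of capacity 13 min exists — the minimum is 8.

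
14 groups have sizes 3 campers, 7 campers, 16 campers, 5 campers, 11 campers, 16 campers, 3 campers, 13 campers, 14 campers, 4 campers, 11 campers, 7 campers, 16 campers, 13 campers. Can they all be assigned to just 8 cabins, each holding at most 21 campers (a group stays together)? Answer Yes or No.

A valid assignment using 8 cabins:
  cabin 1: 16 + 5 = 21
  cabin 2: 16 + 4 = 20
  cabin 3: 16 + 3 = 19
  cabin 4: 14 + 7 = 21
  cabin 5: 13 + 7 = 20
  cabin 6: 13 + 3 = 16
  cabin 7: 11 = 11
  cabin 8: 11 = 11
Every load is within 21 campers, so 8 cabins suffice.

Yes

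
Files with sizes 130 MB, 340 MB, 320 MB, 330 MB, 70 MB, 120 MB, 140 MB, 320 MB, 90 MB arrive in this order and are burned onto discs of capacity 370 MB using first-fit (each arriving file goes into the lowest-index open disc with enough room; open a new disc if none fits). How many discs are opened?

  130 → disc 1 (new)  [load 130/370]
  340 → disc 2 (new)  [load 340/370]
  320 → disc 3 (new)  [load 320/370]
  330 → disc 4 (new)  [load 330/370]
  70 → disc 1  [load 200/370]
  120 → disc 1  [load 320/370]
  140 → disc 5 (new)  [load 140/370]
  320 → disc 6 (new)  [load 320/370]
  90 → disc 5  [load 230/370]
6 discs opened.

6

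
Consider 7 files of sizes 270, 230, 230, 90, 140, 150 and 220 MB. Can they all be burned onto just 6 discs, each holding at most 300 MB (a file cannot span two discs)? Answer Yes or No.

A valid assignment using 6 discs:
  disc 1: 270 = 270
  disc 2: 230 = 230
  disc 3: 230 = 230
  disc 4: 220 = 220
  disc 5: 150 + 140 = 290
  disc 6: 90 = 90
Every load is within 300 MB, so 6 discs suffice.

Yes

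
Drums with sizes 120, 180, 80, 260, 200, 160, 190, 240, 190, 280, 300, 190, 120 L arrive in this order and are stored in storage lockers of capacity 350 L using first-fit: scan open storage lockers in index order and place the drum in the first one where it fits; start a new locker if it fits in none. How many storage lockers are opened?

9

  120 → locker 1 (new)  [load 120/350]
  180 → locker 1  [load 300/350]
  80 → locker 2 (new)  [load 80/350]
  260 → locker 2  [load 340/350]
  200 → locker 3 (new)  [load 200/350]
  160 → locker 4 (new)  [load 160/350]
  190 → locker 4  [load 350/350]
  240 → locker 5 (new)  [load 240/350]
  190 → locker 6 (new)  [load 190/350]
  280 → locker 7 (new)  [load 280/350]
  300 → locker 8 (new)  [load 300/350]
  190 → locker 9 (new)  [load 190/350]
  120 → locker 3  [load 320/350]
9 storage lockers opened.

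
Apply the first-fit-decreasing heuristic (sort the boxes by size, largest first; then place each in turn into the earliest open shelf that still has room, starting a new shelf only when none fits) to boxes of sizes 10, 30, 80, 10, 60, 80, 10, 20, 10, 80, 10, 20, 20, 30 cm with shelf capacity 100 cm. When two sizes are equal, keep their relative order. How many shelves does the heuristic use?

5

Sorted descending: 80, 80, 80, 60, 30, 30, 20, 20, 20, 10, 10, 10, 10, 10.
  80 → shelf 1 (new)  [load 80/100]
  80 → shelf 2 (new)  [load 80/100]
  80 → shelf 3 (new)  [load 80/100]
  60 → shelf 4 (new)  [load 60/100]
  30 → shelf 4  [load 90/100]
  30 → shelf 5 (new)  [load 30/100]
  20 → shelf 1  [load 100/100]
  20 → shelf 2  [load 100/100]
  20 → shelf 3  [load 100/100]
  10 → shelf 4  [load 100/100]
  10 → shelf 5  [load 40/100]
  10 → shelf 5  [load 50/100]
  10 → shelf 5  [load 60/100]
  10 → shelf 5  [load 70/100]
5 shelves opened.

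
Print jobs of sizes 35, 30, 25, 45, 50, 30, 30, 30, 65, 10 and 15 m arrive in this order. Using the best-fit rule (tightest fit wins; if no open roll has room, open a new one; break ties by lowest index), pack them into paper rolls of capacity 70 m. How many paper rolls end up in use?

6

  35 → roll 1 (new)  [load 35/70]
  30 → roll 1  [load 65/70]
  25 → roll 2 (new)  [load 25/70]
  45 → roll 2  [load 70/70]
  50 → roll 3 (new)  [load 50/70]
  30 → roll 4 (new)  [load 30/70]
  30 → roll 4  [load 60/70]
  30 → roll 5 (new)  [load 30/70]
  65 → roll 6 (new)  [load 65/70]
  10 → roll 4  [load 70/70]
  15 → roll 3  [load 65/70]
6 paper rolls opened.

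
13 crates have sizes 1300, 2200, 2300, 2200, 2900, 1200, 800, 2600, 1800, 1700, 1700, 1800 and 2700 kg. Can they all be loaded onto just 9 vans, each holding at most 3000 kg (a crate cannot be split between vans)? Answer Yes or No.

Total = 25200 kg; ⌈25200/3000⌉ = 9.
10 crates each exceed half the capacity and cannot share a van, forcing at least 10 vans.
At least 10 vans are required, but only 9 are allowed.

No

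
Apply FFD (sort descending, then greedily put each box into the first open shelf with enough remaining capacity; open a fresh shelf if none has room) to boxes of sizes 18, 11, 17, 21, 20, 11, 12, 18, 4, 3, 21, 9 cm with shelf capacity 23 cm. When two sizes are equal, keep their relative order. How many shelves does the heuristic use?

8

Sorted descending: 21, 21, 20, 18, 18, 17, 12, 11, 11, 9, 4, 3.
  21 → shelf 1 (new)  [load 21/23]
  21 → shelf 2 (new)  [load 21/23]
  20 → shelf 3 (new)  [load 20/23]
  18 → shelf 4 (new)  [load 18/23]
  18 → shelf 5 (new)  [load 18/23]
  17 → shelf 6 (new)  [load 17/23]
  12 → shelf 7 (new)  [load 12/23]
  11 → shelf 7  [load 23/23]
  11 → shelf 8 (new)  [load 11/23]
  9 → shelf 8  [load 20/23]
  4 → shelf 4  [load 22/23]
  3 → shelf 3  [load 23/23]
8 shelves opened.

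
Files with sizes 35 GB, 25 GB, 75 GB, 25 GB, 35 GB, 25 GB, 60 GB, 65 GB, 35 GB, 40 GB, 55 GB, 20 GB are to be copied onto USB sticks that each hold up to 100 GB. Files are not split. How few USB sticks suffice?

5

Total = 75 + 65 + 60 + 55 + 40 + 35 + 35 + 35 + 25 + 25 + 25 + 20 = 495 GB.
Lower bound: ⌈495/100⌉ = 5 USB sticks.
A packing using 5 USB sticks:
  USB stick 1: 75 + 25 = 100
  USB stick 2: 65 + 35 = 100
  USB stick 3: 60 + 40 = 100
  USB stick 4: 55 + 25 + 20 = 100
  USB stick 5: 35 + 35 + 25 = 95
This matches the lower bound, so 5 is optimal.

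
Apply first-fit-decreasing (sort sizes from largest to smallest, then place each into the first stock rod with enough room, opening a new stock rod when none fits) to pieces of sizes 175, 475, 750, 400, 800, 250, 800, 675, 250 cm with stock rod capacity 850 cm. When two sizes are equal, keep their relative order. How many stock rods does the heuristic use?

6

Sorted descending: 800, 800, 750, 675, 475, 400, 250, 250, 175.
  800 → stock rod 1 (new)  [load 800/850]
  800 → stock rod 2 (new)  [load 800/850]
  750 → stock rod 3 (new)  [load 750/850]
  675 → stock rod 4 (new)  [load 675/850]
  475 → stock rod 5 (new)  [load 475/850]
  400 → stock rod 6 (new)  [load 400/850]
  250 → stock rod 5  [load 725/850]
  250 → stock rod 6  [load 650/850]
  175 → stock rod 4  [load 850/850]
6 stock rods opened.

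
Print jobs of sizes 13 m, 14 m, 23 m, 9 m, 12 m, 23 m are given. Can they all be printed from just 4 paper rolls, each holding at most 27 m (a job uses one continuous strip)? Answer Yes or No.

Yes

A valid assignment using 4 paper rolls:
  roll 1: 23 = 23
  roll 2: 23 = 23
  roll 3: 14 + 13 = 27
  roll 4: 12 + 9 = 21
Every load is within 27 m, so 4 paper rolls suffice.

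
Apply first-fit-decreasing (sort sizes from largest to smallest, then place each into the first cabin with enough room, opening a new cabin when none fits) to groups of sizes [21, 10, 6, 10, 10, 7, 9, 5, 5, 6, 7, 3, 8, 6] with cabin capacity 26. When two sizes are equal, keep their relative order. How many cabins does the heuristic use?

Sorted descending: 21, 10, 10, 10, 9, 8, 7, 7, 6, 6, 6, 5, 5, 3.
  21 → cabin 1 (new)  [load 21/26]
  10 → cabin 2 (new)  [load 10/26]
  10 → cabin 2  [load 20/26]
  10 → cabin 3 (new)  [load 10/26]
  9 → cabin 3  [load 19/26]
  8 → cabin 4 (new)  [load 8/26]
  7 → cabin 3  [load 26/26]
  7 → cabin 4  [load 15/26]
  6 → cabin 2  [load 26/26]
  6 → cabin 4  [load 21/26]
  6 → cabin 5 (new)  [load 6/26]
  5 → cabin 1  [load 26/26]
  5 → cabin 4  [load 26/26]
  3 → cabin 5  [load 9/26]
5 cabins opened.

5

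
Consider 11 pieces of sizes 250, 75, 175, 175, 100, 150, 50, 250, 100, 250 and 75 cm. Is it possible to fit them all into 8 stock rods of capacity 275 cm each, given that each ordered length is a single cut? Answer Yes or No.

Yes

A valid assignment using 7 stock rods:
  stock rod 1: 250 = 250
  stock rod 2: 250 = 250
  stock rod 3: 250 = 250
  stock rod 4: 175 + 100 = 275
  stock rod 5: 175 + 100 = 275
  stock rod 6: 150 + 75 + 50 = 275
  stock rod 7: 75 = 75
That uses only 7 ≤ 8, so 8 stock rods are enough.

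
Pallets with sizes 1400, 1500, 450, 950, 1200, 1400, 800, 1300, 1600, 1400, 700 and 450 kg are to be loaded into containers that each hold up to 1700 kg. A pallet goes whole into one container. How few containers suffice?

9

Total = 1600 + 1500 + 1400 + 1400 + 1400 + 1300 + 1200 + 950 + 800 + 700 + 450 + 450 = 13150 kg.
Lower bound: ⌈13150/1700⌉ = 8 containers.
A packing using 9 containers:
  container 1: 1600 = 1600
  container 2: 1500 = 1500
  container 3: 1400 = 1400
  container 4: 1400 = 1400
  container 5: 1400 = 1400
  container 6: 1300 = 1300
  container 7: 1200 + 450 = 1650
  container 8: 950 + 700 = 1650
  container 9: 800 + 450 = 1250
No arrangement into 8 containers stays within capacity, so 9 is optimal.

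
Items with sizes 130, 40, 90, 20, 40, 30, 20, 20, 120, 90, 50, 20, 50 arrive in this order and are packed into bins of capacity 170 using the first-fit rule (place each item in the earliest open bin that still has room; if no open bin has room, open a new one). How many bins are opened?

  130 → bin 1 (new)  [load 130/170]
  40 → bin 1  [load 170/170]
  90 → bin 2 (new)  [load 90/170]
  20 → bin 2  [load 110/170]
  40 → bin 2  [load 150/170]
  30 → bin 3 (new)  [load 30/170]
  20 → bin 2  [load 170/170]
  20 → bin 3  [load 50/170]
  120 → bin 3  [load 170/170]
  90 → bin 4 (new)  [load 90/170]
  50 → bin 4  [load 140/170]
  20 → bin 4  [load 160/170]
  50 → bin 5 (new)  [load 50/170]
5 bins opened.

5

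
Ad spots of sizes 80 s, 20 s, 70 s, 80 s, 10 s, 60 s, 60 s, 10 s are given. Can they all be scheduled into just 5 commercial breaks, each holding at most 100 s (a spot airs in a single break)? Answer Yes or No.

A valid assignment using 5 commercial breaks:
  break 1: 80 + 20 = 100
  break 2: 80 + 10 + 10 = 100
  break 3: 70 = 70
  break 4: 60 = 60
  break 5: 60 = 60
Every load is within 100 s, so 5 commercial breaks suffice.

Yes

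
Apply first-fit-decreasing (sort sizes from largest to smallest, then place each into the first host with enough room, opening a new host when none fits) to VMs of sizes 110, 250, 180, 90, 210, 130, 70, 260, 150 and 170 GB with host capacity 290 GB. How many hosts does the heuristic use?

6

Sorted descending: 260, 250, 210, 180, 170, 150, 130, 110, 90, 70.
  260 → host 1 (new)  [load 260/290]
  250 → host 2 (new)  [load 250/290]
  210 → host 3 (new)  [load 210/290]
  180 → host 4 (new)  [load 180/290]
  170 → host 5 (new)  [load 170/290]
  150 → host 6 (new)  [load 150/290]
  130 → host 6  [load 280/290]
  110 → host 4  [load 290/290]
  90 → host 5  [load 260/290]
  70 → host 3  [load 280/290]
6 hosts opened.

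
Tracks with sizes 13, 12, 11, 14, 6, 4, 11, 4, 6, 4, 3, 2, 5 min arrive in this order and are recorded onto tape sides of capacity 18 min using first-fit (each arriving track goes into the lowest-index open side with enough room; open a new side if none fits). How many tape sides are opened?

6

  13 → side 1 (new)  [load 13/18]
  12 → side 2 (new)  [load 12/18]
  11 → side 3 (new)  [load 11/18]
  14 → side 4 (new)  [load 14/18]
  6 → side 2  [load 18/18]
  4 → side 1  [load 17/18]
  11 → side 5 (new)  [load 11/18]
  4 → side 3  [load 15/18]
  6 → side 5  [load 17/18]
  4 → side 4  [load 18/18]
  3 → side 3  [load 18/18]
  2 → side 6 (new)  [load 2/18]
  5 → side 6  [load 7/18]
6 tape sides opened.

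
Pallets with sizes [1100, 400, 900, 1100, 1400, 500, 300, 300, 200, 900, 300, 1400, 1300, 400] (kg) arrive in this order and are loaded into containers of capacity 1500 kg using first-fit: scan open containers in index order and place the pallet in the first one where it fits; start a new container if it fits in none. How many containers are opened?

8

  1100 → container 1 (new)  [load 1100/1500]
  400 → container 1  [load 1500/1500]
  900 → container 2 (new)  [load 900/1500]
  1100 → container 3 (new)  [load 1100/1500]
  1400 → container 4 (new)  [load 1400/1500]
  500 → container 2  [load 1400/1500]
  300 → container 3  [load 1400/1500]
  300 → container 5 (new)  [load 300/1500]
  200 → container 5  [load 500/1500]
  900 → container 5  [load 1400/1500]
  300 → container 6 (new)  [load 300/1500]
  1400 → container 7 (new)  [load 1400/1500]
  1300 → container 8 (new)  [load 1300/1500]
  400 → container 6  [load 700/1500]
8 containers opened.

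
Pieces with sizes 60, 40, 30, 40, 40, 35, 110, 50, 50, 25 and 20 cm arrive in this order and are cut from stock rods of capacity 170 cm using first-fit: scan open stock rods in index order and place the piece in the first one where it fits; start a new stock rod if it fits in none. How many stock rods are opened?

3

  60 → stock rod 1 (new)  [load 60/170]
  40 → stock rod 1  [load 100/170]
  30 → stock rod 1  [load 130/170]
  40 → stock rod 1  [load 170/170]
  40 → stock rod 2 (new)  [load 40/170]
  35 → stock rod 2  [load 75/170]
  110 → stock rod 3 (new)  [load 110/170]
  50 → stock rod 2  [load 125/170]
  50 → stock rod 3  [load 160/170]
  25 → stock rod 2  [load 150/170]
  20 → stock rod 2  [load 170/170]
3 stock rods opened.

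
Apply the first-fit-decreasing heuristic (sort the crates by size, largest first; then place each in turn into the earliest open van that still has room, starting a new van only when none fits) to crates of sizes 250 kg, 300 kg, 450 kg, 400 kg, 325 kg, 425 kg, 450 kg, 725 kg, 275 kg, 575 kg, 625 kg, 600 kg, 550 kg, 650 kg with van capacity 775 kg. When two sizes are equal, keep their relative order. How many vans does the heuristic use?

Sorted descending: 725, 650, 625, 600, 575, 550, 450, 450, 425, 400, 325, 300, 275, 250.
  725 → van 1 (new)  [load 725/775]
  650 → van 2 (new)  [load 650/775]
  625 → van 3 (new)  [load 625/775]
  600 → van 4 (new)  [load 600/775]
  575 → van 5 (new)  [load 575/775]
  550 → van 6 (new)  [load 550/775]
  450 → van 7 (new)  [load 450/775]
  450 → van 8 (new)  [load 450/775]
  425 → van 9 (new)  [load 425/775]
  400 → van 10 (new)  [load 400/775]
  325 → van 7  [load 775/775]
  300 → van 8  [load 750/775]
  275 → van 9  [load 700/775]
  250 → van 10  [load 650/775]
10 vans opened.

10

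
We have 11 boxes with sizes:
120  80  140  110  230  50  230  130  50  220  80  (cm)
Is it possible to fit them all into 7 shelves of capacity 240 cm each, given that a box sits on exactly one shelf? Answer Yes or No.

Yes

A valid assignment using 7 shelves:
  shelf 1: 230 = 230
  shelf 2: 230 = 230
  shelf 3: 220 = 220
  shelf 4: 140 + 80 = 220
  shelf 5: 130 + 110 = 240
  shelf 6: 120 + 80 = 200
  shelf 7: 50 + 50 = 100
Every load is within 240 cm, so 7 shelves suffice.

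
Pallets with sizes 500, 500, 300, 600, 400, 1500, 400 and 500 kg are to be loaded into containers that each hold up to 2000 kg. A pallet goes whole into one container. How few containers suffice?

Total = 1500 + 600 + 500 + 500 + 500 + 400 + 400 + 300 = 4700 kg.
Lower bound: ⌈4700/2000⌉ = 3 containers.
A packing using 3 containers:
  container 1: 1500 + 500 = 2000
  container 2: 600 + 500 + 500 + 400 = 2000
  container 3: 400 + 300 = 700
This matches the lower bound, so 3 is optimal.

3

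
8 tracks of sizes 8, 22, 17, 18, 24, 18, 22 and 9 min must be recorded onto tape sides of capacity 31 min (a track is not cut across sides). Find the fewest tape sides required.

6

Total = 24 + 22 + 22 + 18 + 18 + 17 + 9 + 8 = 138 min.
Lower bound: ⌈138/31⌉ = 5 tape sides.
Also, 6 tracks each exceed 31/2 min, and no two of those can share a side, so at least 6 tape sides are needed.
A packing using 6 tape sides:
  side 1: 24 = 24
  side 2: 22 + 9 = 31
  side 3: 22 + 8 = 30
  side 4: 18 = 18
  side 5: 18 = 18
  side 6: 17 = 17
This matches the lower bound, so 6 is optimal.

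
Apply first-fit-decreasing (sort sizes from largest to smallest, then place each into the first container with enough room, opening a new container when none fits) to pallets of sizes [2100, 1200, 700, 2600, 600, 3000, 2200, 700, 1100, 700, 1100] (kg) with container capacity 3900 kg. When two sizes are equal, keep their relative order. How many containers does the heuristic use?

Sorted descending: 3000, 2600, 2200, 2100, 1200, 1100, 1100, 700, 700, 700, 600.
  3000 → container 1 (new)  [load 3000/3900]
  2600 → container 2 (new)  [load 2600/3900]
  2200 → container 3 (new)  [load 2200/3900]
  2100 → container 4 (new)  [load 2100/3900]
  1200 → container 2  [load 3800/3900]
  1100 → container 3  [load 3300/3900]
  1100 → container 4  [load 3200/3900]
  700 → container 1  [load 3700/3900]
  700 → container 4  [load 3900/3900]
  700 → container 5 (new)  [load 700/3900]
  600 → container 3  [load 3900/3900]
5 containers opened.

5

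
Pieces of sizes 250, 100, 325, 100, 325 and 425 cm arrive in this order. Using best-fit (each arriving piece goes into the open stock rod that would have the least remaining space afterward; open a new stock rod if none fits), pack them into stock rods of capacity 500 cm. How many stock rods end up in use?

  250 → stock rod 1 (new)  [load 250/500]
  100 → stock rod 1  [load 350/500]
  325 → stock rod 2 (new)  [load 325/500]
  100 → stock rod 1  [load 450/500]
  325 → stock rod 3 (new)  [load 325/500]
  425 → stock rod 4 (new)  [load 425/500]
4 stock rods opened.

4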